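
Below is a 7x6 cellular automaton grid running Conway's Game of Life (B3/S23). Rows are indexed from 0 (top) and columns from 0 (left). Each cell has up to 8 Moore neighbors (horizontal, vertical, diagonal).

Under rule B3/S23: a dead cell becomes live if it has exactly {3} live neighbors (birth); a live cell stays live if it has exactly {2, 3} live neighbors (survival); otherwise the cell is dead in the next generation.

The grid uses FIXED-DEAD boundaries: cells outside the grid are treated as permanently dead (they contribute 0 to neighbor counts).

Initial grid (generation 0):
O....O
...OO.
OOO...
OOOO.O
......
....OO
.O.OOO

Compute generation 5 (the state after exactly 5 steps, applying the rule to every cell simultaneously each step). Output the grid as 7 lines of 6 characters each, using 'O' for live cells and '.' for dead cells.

Simulating step by step:
Generation 0 (given above): 18 live cells
Generation 1: 16 live cells
....O.
O.OOO.
O.....
O..O..
.OOO.O
...O.O
...O.O
Generation 2: 14 live cells
....O.
.O.OO.
O.O.O.
O..OO.
.O.O..
...O.O
......
Generation 3: 14 live cells
...OO.
.OO.OO
O.O..O
O...O.
...O..
..O.O.
......
Generation 4: 16 live cells
..OOOO
.OO..O
O.O..O
.O.OO.
...OO.
...O..
......
Generation 5: 12 live cells
(generation 5 grid is the final answer)

Answer: .OOOOO
.....O
O....O
.O...O
......
...OO.
......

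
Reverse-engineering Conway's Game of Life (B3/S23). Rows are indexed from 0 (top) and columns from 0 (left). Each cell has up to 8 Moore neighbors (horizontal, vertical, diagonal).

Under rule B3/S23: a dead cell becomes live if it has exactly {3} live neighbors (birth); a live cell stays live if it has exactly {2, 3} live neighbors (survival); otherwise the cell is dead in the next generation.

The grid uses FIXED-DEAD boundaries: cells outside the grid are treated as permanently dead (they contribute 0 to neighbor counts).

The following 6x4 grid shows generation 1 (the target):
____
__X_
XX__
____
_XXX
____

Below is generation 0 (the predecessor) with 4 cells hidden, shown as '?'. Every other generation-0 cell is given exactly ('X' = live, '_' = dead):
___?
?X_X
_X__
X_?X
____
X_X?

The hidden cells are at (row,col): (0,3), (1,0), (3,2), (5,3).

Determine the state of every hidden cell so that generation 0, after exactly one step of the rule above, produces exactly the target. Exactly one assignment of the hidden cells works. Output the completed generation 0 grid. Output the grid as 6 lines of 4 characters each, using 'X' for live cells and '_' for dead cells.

Hidden generation-0 cells (in order): (0,3), (1,0), (3,2), (5,3).
A hidden cell only influences target cells in its own 3x3 neighborhood. Try each of the 2^4 = 16 assignments, step the completed generation 0 forward once under B3/S23, and compare with the target:
  (0,3)=_ (1,0)=_ (3,2)=_ (5,3)=_ -> step gives (4,2)='_' but target has 'X' -> reject
  (0,3)=_ (1,0)=_ (3,2)=_ (5,3)=X -> step reproduces the target at every cell -> ACCEPT
  (0,3)=_ (1,0)=_ (3,2)=X (5,3)=_ -> step gives (2,3)='X' but target has '_' -> reject
  (0,3)=_ (1,0)=_ (3,2)=X (5,3)=X -> step gives (2,3)='X' but target has '_' -> reject
  (0,3)=_ (1,0)=X (3,2)=_ (5,3)=_ -> step gives (1,0)='X' but target has '_' -> reject
  (0,3)=_ (1,0)=X (3,2)=_ (5,3)=X -> step gives (1,0)='X' but target has '_' -> reject
  (0,3)=_ (1,0)=X (3,2)=X (5,3)=_ -> step gives (1,0)='X' but target has '_' -> reject
  (0,3)=_ (1,0)=X (3,2)=X (5,3)=X -> step gives (1,0)='X' but target has '_' -> reject
  (0,3)=X (1,0)=_ (3,2)=_ (5,3)=_ -> step gives (0,2)='X' but target has '_' -> reject
  (0,3)=X (1,0)=_ (3,2)=_ (5,3)=X -> step gives (0,2)='X' but target has '_' -> reject
  (0,3)=X (1,0)=_ (3,2)=X (5,3)=_ -> step gives (0,2)='X' but target has '_' -> reject
  (0,3)=X (1,0)=_ (3,2)=X (5,3)=X -> step gives (0,2)='X' but target has '_' -> reject
  (0,3)=X (1,0)=X (3,2)=_ (5,3)=_ -> step gives (0,2)='X' but target has '_' -> reject
  (0,3)=X (1,0)=X (3,2)=_ (5,3)=X -> step gives (0,2)='X' but target has '_' -> reject
  (0,3)=X (1,0)=X (3,2)=X (5,3)=_ -> step gives (0,2)='X' but target has '_' -> reject
  (0,3)=X (1,0)=X (3,2)=X (5,3)=X -> step gives (0,2)='X' but target has '_' -> reject
Unique solution: (0,3)=dead, (1,0)=dead, (3,2)=dead, (5,3)=live.
Check: live-neighbor counts of every cell in the completed generation 0:
1121
2130
3242
1220
2333
0211
Applying B3/S23 to generation 0 with these counts gives:
____
__X_
XX__
____
_XXX
____
which matches the target exactly.

Answer: ____
_X_X
_X__
X__X
____
X_XX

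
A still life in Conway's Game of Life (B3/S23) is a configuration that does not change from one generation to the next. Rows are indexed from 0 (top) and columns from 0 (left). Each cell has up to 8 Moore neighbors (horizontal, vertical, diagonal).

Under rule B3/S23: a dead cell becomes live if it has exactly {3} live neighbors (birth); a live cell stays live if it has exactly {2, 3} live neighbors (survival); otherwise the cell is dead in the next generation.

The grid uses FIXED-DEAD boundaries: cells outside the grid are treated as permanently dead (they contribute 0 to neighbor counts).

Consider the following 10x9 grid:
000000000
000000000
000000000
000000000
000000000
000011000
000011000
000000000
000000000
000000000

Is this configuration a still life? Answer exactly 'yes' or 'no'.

Answer: yes

Derivation:
Compute generation 1 and compare to generation 0 (given above):
Generation 1:
000000000
000000000
000000000
000000000
000000000
000011000
000011000
000000000
000000000
000000000
The grids are IDENTICAL -> still life.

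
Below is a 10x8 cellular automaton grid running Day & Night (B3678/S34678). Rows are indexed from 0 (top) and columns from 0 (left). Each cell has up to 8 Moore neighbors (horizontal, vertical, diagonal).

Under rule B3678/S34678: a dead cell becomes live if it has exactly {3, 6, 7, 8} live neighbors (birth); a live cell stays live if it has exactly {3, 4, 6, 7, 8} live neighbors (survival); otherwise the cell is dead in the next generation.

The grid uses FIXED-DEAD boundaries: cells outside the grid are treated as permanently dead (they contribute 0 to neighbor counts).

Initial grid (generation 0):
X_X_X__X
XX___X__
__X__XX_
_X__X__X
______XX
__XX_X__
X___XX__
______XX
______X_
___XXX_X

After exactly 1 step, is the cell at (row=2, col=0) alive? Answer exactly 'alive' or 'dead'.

Answer: alive

Derivation:
Simulating step by step:
Generation 0 (given above): 28 live cells
Generation 1: 23 live cells
________
_XXXXX__
X___XXX_
_______X
__XXXXX_
_____X__
___XXX__
______X_
____X_X_
______X_

Cell (2,0) at generation 1: 1 -> alive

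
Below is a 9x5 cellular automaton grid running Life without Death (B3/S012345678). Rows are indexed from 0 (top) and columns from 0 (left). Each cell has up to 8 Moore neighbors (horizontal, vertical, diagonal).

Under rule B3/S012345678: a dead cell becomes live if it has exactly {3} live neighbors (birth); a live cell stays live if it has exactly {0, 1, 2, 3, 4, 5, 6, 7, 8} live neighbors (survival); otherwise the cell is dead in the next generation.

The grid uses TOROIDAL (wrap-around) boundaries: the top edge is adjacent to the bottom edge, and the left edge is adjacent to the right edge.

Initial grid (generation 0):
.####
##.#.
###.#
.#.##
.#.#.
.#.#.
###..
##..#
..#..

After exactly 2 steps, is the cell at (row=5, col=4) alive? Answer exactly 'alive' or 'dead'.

Simulating step by step:
Generation 0 (given above): 25 live cells
Generation 1: 28 live cells
.####
##.#.
###.#
.#.##
.#.#.
.#.##
####.
##.##
..#..
Generation 2: 28 live cells
.####
##.#.
###.#
.#.##
.#.#.
.#.##
####.
##.##
..#..

Cell (5,4) at generation 2: 1 -> alive

Answer: alive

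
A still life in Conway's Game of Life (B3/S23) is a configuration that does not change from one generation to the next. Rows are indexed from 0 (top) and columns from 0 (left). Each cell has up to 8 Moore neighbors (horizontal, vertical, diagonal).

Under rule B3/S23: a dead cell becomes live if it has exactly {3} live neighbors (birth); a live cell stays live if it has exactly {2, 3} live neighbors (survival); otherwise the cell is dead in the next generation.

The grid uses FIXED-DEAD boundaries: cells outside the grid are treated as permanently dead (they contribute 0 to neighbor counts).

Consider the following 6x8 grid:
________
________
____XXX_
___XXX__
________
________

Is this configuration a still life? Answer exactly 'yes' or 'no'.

Compute generation 1 and compare to generation 0 (given above):
Generation 1:
________
_____X__
___X__X_
___X__X_
____X___
________
Cell (1,5) differs: gen0=0 vs gen1=1 -> NOT a still life.

Answer: no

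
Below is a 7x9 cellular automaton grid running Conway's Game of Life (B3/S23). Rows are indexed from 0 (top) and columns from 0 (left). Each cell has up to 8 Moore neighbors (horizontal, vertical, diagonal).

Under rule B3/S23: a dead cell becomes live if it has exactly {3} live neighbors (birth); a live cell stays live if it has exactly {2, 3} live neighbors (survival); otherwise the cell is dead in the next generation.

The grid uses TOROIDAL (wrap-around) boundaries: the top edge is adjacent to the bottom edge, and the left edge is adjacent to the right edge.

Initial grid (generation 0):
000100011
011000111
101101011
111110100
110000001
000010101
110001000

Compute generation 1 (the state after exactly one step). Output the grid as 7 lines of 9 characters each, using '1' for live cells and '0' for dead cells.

Answer: 000000000
010010000
000001000
000011100
000010001
000001011
100011100

Derivation:
Simulating step by step:
Generation 0 (given above): 29 live cells
Generation 1: 15 live cells
(generation 1 grid is the final answer)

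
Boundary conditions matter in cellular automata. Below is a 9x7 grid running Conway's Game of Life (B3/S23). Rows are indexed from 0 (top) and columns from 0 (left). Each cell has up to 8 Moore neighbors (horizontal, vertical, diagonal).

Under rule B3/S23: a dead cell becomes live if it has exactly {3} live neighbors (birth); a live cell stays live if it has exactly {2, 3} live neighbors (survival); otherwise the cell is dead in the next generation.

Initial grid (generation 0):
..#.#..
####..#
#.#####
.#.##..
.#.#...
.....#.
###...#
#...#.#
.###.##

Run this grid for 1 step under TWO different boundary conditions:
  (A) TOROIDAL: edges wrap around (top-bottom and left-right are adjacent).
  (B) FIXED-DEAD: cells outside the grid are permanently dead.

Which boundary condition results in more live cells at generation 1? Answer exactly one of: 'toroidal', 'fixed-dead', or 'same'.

Answer: fixed-dead

Derivation:
Under TOROIDAL boundary, generation 1:
....#..
.......
.......
.#....#
...#...
......#
.#.....
....#..
.##...#
Population = 10

Under FIXED-DEAD boundary, generation 1:
..#....
#.....#
#.....#
##.....
...#...
#......
##....#
#...#.#
.######
Population = 21

Comparison: toroidal=10, fixed-dead=21 -> fixed-dead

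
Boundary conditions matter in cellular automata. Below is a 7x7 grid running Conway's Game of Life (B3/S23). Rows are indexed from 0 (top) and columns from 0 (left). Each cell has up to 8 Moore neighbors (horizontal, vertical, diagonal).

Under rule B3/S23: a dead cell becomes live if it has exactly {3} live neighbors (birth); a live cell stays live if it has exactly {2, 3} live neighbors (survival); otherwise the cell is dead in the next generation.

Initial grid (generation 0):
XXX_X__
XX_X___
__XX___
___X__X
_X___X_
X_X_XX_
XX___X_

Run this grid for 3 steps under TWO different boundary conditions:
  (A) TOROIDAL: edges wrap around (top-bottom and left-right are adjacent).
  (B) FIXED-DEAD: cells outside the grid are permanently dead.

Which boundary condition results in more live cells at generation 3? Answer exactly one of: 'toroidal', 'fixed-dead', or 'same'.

Under TOROIDAL boundary, generation 3:
XXXX___
X____X_
__X_XX_
____XX_
XX__XX_
XX__XX_
___X___
Population = 20

Under FIXED-DEAD boundary, generation 3:
_______
_XXXX__
_X_____
_XX____
XX_____
X_X__X_
XX_____
Population = 14

Comparison: toroidal=20, fixed-dead=14 -> toroidal

Answer: toroidal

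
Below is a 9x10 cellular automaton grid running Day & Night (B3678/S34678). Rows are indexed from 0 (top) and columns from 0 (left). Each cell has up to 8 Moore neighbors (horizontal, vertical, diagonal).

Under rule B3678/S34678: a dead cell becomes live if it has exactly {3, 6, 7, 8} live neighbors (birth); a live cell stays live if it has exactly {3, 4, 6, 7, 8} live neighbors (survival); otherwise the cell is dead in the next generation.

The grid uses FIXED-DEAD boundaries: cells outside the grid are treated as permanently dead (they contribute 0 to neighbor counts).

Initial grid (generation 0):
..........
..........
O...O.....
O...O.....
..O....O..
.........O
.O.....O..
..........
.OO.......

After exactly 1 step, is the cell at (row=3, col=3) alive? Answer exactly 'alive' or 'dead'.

Simulating step by step:
Generation 0 (given above): 11 live cells
Generation 1: 5 live cells
..........
..........
..........
.O.O......
..........
........O.
..........
.OO.......
..........

Cell (3,3) at generation 1: 1 -> alive

Answer: alive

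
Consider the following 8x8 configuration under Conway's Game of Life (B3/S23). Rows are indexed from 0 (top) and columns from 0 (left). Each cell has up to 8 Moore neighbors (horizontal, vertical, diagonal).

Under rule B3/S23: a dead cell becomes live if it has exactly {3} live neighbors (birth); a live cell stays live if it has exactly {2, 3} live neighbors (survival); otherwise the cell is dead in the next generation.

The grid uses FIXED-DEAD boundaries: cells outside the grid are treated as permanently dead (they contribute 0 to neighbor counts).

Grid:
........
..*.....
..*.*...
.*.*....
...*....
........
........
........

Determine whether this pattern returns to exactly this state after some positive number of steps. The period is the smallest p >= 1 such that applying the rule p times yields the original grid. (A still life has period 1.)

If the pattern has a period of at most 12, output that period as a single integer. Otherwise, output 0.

Answer: 2

Derivation:
Simulating and comparing each generation to the original:
Gen 0 (original, given above): 6 live cells
Gen 1: 6 live cells, differs from original
Gen 2: 6 live cells, MATCHES original -> period = 2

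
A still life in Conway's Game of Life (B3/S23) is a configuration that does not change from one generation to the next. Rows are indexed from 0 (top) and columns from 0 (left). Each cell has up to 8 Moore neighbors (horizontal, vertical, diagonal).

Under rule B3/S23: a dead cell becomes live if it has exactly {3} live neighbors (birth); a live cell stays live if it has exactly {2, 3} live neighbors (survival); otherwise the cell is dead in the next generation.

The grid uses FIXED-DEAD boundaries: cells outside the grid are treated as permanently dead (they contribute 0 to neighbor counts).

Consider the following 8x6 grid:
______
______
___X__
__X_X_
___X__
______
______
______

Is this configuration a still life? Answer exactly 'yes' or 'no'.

Compute generation 1 and compare to generation 0 (given above):
Generation 1:
______
______
___X__
__X_X_
___X__
______
______
______
The grids are IDENTICAL -> still life.

Answer: yes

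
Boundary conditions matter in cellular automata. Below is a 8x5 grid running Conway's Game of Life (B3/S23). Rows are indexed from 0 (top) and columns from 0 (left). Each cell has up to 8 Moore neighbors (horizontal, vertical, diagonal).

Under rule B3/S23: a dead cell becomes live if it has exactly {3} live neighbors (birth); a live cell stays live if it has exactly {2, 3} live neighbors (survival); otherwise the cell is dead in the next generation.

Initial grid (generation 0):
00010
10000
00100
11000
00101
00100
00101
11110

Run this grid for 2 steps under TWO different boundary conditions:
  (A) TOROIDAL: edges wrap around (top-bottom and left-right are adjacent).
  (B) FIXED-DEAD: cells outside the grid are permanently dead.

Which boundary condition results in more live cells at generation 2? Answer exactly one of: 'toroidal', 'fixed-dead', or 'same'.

Under TOROIDAL boundary, generation 2:
11001
00001
10101
10010
10000
00100
00101
01000
Population = 14

Under FIXED-DEAD boundary, generation 2:
00000
00000
01100
01010
00000
01110
00010
00100
Population = 9

Comparison: toroidal=14, fixed-dead=9 -> toroidal

Answer: toroidal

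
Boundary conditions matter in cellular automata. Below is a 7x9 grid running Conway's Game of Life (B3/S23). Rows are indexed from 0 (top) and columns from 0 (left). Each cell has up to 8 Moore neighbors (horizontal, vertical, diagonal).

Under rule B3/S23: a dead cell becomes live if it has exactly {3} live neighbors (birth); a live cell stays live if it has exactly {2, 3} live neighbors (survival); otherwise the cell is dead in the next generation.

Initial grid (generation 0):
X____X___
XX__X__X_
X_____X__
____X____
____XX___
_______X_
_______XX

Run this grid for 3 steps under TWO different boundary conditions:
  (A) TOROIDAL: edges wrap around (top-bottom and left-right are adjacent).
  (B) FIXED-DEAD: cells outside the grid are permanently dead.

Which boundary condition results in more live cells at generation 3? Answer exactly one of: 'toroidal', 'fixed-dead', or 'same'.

Answer: toroidal

Derivation:
Under TOROIDAL boundary, generation 3:
_________
XXX_XXX__
XX_XX_X__
X__X____X
____XXXXX
____X__X_
_________
Population = 21

Under FIXED-DEAD boundary, generation 3:
_X_______
__X_X_X__
_X_XX_X__
___X___X_
____X__X_
____X___X
_____XX__
Population = 16

Comparison: toroidal=21, fixed-dead=16 -> toroidal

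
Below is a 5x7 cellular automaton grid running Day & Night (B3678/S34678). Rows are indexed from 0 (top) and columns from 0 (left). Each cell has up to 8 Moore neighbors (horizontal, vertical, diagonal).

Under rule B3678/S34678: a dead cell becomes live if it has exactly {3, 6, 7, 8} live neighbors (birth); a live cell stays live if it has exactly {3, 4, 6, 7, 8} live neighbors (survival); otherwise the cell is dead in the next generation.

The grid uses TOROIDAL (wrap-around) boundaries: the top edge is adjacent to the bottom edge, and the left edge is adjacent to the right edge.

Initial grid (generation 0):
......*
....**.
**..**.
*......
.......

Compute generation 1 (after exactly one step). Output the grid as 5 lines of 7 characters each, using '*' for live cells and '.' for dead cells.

Simulating step by step:
Generation 0 (given above): 8 live cells
Generation 1: 8 live cells
(generation 1 grid is the final answer)

Answer: .....*.
*...**.
....**.
.*....*
.......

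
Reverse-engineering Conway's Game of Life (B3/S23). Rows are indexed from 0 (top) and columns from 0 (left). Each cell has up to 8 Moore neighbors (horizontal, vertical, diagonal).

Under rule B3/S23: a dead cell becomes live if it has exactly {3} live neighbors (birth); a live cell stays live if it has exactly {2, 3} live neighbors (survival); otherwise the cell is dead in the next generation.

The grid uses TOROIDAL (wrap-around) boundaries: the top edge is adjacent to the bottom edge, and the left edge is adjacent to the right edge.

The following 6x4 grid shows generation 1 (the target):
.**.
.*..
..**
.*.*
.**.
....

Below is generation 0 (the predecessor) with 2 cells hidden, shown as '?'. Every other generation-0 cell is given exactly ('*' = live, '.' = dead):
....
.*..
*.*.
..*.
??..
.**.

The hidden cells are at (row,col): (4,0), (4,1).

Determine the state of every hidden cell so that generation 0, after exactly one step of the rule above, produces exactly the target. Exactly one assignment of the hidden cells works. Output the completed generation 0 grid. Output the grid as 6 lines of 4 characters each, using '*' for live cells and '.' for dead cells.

Hidden generation-0 cells (in order): (4,0), (4,1).
A hidden cell only influences target cells in its own 3x3 neighborhood. Try each of the 2^2 = 4 assignments, step the completed generation 0 forward once under B3/S23, and compare with the target:
  (4,0)=. (4,1)=. -> step reproduces the target at every cell -> ACCEPT
  (4,0)=. (4,1)=* -> step gives (3,1)='.' but target has '*' -> reject
  (4,0)=* (4,1)=. -> step gives (3,1)='.' but target has '*' -> reject
  (4,0)=* (4,1)=* -> step gives (3,0)='*' but target has '.' -> reject
Unique solution: (4,0)=dead, (4,1)=dead.
Check: live-neighbor counts of every cell in the completed generation 0:
2331
2222
1423
1313
1332
1111
Applying B3/S23 to generation 0 with these counts gives:
.**.
.*..
..**
.*.*
.**.
....
which matches the target exactly.

Answer: ....
.*..
*.*.
..*.
....
.**.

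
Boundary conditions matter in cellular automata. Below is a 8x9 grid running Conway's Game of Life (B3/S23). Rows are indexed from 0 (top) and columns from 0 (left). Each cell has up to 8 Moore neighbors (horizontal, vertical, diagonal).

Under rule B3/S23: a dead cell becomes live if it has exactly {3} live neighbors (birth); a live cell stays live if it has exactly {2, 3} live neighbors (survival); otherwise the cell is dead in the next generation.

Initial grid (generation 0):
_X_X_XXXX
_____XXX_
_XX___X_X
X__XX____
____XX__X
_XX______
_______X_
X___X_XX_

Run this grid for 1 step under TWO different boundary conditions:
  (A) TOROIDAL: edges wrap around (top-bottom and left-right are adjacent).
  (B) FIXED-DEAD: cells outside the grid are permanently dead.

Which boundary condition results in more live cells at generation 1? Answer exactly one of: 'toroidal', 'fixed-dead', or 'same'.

Under TOROIDAL boundary, generation 1:
X________
_X__X____
XXXXX_X_X
XXXXX__XX
XXX_XX___
_________
_X____XXX
X___X____
Population = 28

Under FIXED-DEAD boundary, generation 1:
____XX__X
_X__X____
_XXXX_X__
_XXXX__X_
_XX_XX___
_________
_X____XX_
______XX_
Population = 24

Comparison: toroidal=28, fixed-dead=24 -> toroidal

Answer: toroidal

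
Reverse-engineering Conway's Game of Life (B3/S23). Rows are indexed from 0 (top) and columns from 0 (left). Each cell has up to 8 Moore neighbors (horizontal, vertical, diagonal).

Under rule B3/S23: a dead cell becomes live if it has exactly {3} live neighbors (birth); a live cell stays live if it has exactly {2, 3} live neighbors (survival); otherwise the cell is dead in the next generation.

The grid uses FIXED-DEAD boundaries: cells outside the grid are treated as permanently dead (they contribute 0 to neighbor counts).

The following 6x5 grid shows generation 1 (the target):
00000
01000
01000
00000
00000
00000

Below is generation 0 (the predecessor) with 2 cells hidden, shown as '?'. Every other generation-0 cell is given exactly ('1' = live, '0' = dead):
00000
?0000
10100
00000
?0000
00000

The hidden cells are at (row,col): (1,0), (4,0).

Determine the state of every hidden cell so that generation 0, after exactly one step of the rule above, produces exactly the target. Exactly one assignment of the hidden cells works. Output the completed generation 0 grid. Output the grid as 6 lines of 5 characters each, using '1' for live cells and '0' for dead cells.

Hidden generation-0 cells (in order): (1,0), (4,0).
A hidden cell only influences target cells in its own 3x3 neighborhood. Try each of the 2^2 = 4 assignments, step the completed generation 0 forward once under B3/S23, and compare with the target:
  (1,0)=0 (4,0)=0 -> step gives (1,1)='0' but target has '1' -> reject
  (1,0)=0 (4,0)=1 -> step gives (1,1)='0' but target has '1' -> reject
  (1,0)=1 (4,0)=0 -> step reproduces the target at every cell -> ACCEPT
  (1,0)=1 (4,0)=1 -> step gives (3,1)='1' but target has '0' -> reject
Unique solution: (1,0)=live, (4,0)=dead.
Check: live-neighbor counts of every cell in the completed generation 0:
11000
13110
13010
12110
00000
00000
Applying B3/S23 to generation 0 with these counts gives:
00000
01000
01000
00000
00000
00000
which matches the target exactly.

Answer: 00000
10000
10100
00000
00000
00000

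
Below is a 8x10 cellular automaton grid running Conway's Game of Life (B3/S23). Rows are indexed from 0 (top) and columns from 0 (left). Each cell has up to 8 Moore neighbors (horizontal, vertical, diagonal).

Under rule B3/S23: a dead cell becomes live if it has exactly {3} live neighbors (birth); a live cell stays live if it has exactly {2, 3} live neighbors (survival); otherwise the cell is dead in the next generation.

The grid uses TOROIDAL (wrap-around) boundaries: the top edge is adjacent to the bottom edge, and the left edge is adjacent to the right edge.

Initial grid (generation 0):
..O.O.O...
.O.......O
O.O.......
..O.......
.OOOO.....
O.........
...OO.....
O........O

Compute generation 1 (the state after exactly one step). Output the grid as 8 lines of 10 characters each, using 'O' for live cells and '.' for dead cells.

Simulating step by step:
Generation 0 (given above): 17 live cells
Generation 1: 16 live cells
(generation 1 grid is the final answer)

Answer: .O.......O
OOOO......
O.O.......
..........
.OOO......
.O........
O........O
....OO....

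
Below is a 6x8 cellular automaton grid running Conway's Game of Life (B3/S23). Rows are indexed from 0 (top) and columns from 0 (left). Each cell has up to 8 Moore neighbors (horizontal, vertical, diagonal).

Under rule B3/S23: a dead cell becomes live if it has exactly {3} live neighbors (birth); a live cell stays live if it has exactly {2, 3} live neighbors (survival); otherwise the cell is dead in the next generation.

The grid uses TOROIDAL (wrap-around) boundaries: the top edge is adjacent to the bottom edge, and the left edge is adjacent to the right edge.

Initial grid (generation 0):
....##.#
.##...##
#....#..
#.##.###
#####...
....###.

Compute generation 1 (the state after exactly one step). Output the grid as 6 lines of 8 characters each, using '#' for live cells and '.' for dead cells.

Answer: #..##..#
.#..#..#
...###..
.....##.
#.......
###...##

Derivation:
Simulating step by step:
Generation 0 (given above): 23 live cells
Generation 1: 18 live cells
(generation 1 grid is the final answer)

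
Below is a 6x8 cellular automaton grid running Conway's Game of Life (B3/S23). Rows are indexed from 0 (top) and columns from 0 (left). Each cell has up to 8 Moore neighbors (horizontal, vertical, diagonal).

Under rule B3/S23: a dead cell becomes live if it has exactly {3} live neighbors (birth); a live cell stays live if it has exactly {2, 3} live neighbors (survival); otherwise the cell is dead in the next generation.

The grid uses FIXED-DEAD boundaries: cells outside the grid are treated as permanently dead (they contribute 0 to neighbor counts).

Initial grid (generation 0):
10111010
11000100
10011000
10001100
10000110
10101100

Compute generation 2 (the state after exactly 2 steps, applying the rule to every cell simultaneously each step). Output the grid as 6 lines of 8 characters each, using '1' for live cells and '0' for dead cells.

Simulating step by step:
Generation 0 (given above): 21 live cells
Generation 1: 20 live cells
10111100
10000100
10010000
11010010
10010010
01001110
Generation 2: 21 live cells
(generation 2 grid is the final answer)

Answer: 01011100
10100100
10101000
11011000
10010011
00001110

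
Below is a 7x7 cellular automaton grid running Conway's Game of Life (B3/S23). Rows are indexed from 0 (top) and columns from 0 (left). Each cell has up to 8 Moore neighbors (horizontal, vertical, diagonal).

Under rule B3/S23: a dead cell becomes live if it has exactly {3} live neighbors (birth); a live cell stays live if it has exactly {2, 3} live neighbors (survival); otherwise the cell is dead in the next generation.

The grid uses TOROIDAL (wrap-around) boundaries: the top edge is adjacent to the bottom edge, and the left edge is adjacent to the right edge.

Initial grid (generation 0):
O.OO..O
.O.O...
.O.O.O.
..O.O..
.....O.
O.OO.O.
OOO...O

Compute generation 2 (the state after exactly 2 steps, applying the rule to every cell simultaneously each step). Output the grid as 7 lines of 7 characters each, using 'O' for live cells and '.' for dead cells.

Simulating step by step:
Generation 0 (given above): 20 live cells
Generation 1: 22 live cells
...O..O
.O.O..O
.O.O...
..OOOO.
.OO..OO
O.OOOO.
....OO.
Generation 2: 16 live cells
(generation 2 grid is the final answer)

Answer: O.OO..O
...OO..
OO...O.
O....OO
O......
O.O....
..O....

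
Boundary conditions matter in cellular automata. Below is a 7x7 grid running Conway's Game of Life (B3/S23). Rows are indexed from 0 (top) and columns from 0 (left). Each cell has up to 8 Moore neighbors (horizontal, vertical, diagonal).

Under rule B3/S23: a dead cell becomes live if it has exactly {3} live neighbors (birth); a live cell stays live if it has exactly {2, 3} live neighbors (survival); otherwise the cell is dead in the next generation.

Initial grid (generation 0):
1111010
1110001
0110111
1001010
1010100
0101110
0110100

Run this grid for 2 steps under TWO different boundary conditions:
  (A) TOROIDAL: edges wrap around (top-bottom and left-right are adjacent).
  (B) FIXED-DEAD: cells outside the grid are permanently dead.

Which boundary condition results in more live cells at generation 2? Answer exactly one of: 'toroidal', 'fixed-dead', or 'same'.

Answer: fixed-dead

Derivation:
Under TOROIDAL boundary, generation 2:
0000010
0000110
0000000
0100000
1000000
1100000
0000101
Population = 9

Under FIXED-DEAD boundary, generation 2:
0000000
0000010
0000001
0100010
1000000
1011110
0100110
Population = 13

Comparison: toroidal=9, fixed-dead=13 -> fixed-dead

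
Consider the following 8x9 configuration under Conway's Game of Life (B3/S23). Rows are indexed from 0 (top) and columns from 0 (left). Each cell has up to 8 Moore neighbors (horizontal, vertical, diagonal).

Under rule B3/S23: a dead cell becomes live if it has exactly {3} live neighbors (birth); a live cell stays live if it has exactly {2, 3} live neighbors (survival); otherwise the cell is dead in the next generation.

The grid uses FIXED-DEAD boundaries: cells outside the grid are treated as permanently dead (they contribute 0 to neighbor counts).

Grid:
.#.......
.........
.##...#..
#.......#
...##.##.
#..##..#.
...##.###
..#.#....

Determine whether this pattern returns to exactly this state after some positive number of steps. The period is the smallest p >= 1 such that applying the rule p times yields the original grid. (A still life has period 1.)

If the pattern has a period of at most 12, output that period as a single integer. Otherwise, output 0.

Answer: 0

Derivation:
Simulating and comparing each generation to the original:
Gen 0 (original, given above): 21 live cells
Gen 1: 22 live cells, differs from original
Gen 2: 18 live cells, differs from original
Gen 3: 19 live cells, differs from original
Gen 4: 15 live cells, differs from original
Gen 5: 17 live cells, differs from original
Gen 6: 16 live cells, differs from original
Gen 7: 15 live cells, differs from original
Gen 8: 20 live cells, differs from original
Gen 9: 15 live cells, differs from original
Gen 10: 20 live cells, differs from original
Gen 11: 18 live cells, differs from original
Gen 12: 20 live cells, differs from original
No period found within 12 steps.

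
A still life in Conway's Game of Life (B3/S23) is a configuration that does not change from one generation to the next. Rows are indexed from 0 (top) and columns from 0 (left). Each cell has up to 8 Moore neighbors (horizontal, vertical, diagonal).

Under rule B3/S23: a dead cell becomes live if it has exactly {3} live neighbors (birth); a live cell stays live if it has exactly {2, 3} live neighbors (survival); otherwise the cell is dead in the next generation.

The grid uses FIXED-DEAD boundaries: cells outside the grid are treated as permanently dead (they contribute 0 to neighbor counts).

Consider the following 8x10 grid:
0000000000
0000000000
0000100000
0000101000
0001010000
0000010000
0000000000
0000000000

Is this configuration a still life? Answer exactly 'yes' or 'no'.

Answer: no

Derivation:
Compute generation 1 and compare to generation 0 (given above):
Generation 1:
0000000000
0000000000
0000010000
0001100000
0000011000
0000100000
0000000000
0000000000
Cell (2,4) differs: gen0=1 vs gen1=0 -> NOT a still life.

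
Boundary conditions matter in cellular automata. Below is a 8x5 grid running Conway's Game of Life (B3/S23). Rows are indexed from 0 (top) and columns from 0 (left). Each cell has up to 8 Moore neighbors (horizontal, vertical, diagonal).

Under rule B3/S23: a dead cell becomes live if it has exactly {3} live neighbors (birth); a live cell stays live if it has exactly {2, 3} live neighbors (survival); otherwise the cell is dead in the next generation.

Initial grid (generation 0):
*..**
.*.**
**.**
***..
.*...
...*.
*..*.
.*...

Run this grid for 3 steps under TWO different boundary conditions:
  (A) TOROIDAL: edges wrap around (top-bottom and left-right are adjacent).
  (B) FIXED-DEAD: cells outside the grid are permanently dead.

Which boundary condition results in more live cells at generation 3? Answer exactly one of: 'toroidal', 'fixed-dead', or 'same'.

Answer: toroidal

Derivation:
Under TOROIDAL boundary, generation 3:
...*.
.**..
.....
*****
***.*
..*..
.....
..**.
Population = 15

Under FIXED-DEAD boundary, generation 3:
..**.
..*..
.....
.....
.**..
.**..
.....
.....
Population = 7

Comparison: toroidal=15, fixed-dead=7 -> toroidal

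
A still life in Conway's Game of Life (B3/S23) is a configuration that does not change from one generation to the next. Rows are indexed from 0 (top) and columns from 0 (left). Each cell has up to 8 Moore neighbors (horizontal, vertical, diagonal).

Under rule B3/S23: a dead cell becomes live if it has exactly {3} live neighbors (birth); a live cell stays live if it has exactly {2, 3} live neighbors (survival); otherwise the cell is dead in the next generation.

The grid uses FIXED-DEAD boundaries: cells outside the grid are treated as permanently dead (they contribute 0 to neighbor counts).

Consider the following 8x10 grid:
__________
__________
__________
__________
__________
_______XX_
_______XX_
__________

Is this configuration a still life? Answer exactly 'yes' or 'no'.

Answer: yes

Derivation:
Compute generation 1 and compare to generation 0 (given above):
Generation 1:
__________
__________
__________
__________
__________
_______XX_
_______XX_
__________
The grids are IDENTICAL -> still life.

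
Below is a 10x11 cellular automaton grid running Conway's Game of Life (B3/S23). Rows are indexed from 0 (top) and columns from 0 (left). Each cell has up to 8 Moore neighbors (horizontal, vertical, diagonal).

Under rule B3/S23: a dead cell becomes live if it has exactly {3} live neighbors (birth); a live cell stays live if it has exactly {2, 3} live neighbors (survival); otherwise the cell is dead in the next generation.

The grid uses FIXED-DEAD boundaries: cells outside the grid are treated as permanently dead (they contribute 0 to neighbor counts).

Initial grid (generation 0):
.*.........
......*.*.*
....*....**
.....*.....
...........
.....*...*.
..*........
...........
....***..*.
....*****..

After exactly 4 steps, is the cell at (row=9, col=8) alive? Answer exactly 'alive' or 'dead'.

Answer: alive

Derivation:
Simulating step by step:
Generation 0 (given above): 20 live cells
Generation 1: 10 live cells
...........
..........*
.....*...**
...........
...........
...........
...........
.....*.....
....*...*..
....*..**..
Generation 2: 10 live cells
...........
.........**
.........**
...........
...........
...........
...........
...........
....**.**..
.......**..
Generation 3: 10 live cells
...........
.........**
.........**
...........
...........
...........
...........
...........
......***..
......***..
Generation 4: 9 live cells
...........
.........**
.........**
...........
...........
...........
...........
.......*...
......*.*..
......*.*..

Cell (9,8) at generation 4: 1 -> alive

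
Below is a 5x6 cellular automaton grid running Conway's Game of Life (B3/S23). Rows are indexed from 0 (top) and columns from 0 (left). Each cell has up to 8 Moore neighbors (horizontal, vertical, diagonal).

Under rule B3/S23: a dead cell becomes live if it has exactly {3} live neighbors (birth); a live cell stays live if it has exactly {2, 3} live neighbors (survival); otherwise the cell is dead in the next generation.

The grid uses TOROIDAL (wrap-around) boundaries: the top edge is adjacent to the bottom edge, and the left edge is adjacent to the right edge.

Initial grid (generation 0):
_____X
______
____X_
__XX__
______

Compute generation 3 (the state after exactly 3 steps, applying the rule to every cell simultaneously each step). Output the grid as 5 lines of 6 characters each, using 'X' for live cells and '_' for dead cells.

Answer: ______
______
______
______
______

Derivation:
Simulating step by step:
Generation 0 (given above): 4 live cells
Generation 1: 2 live cells
______
______
___X__
___X__
______
Generation 2: 0 live cells
______
______
______
______
______
Generation 3: 0 live cells
(generation 3 grid is the final answer)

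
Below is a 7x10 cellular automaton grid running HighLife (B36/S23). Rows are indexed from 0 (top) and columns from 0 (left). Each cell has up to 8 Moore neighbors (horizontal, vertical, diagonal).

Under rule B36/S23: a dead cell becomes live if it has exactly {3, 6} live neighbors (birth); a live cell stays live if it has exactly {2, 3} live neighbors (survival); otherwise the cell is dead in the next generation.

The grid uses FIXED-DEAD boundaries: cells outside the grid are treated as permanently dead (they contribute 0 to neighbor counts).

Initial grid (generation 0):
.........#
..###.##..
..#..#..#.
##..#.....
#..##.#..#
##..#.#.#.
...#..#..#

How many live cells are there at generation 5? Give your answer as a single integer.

Simulating step by step:
Generation 0 (given above): 25 live cells
Generation 1: 29 live cells
...#......
..#######.
..#..###..
###.#.....
..###..#..
###.#.#.##
.....#.#..
Generation 2: 25 live cells
..##.###..
..#.....#.
...#....#.
...##..#..
....#..##.
.##.#.#.#.
.#...####.
Generation 3: 30 live cells
..##..##..
..#.#.#.#.
..###..##.
...##..#..
..#.#.#.#.
.####....#
.##..##.#.
Generation 4: 24 live cells
..##.###..
.#..#.###.
..#...#.#.
......#...
.#.....##.
....#.#.##
.#..##....
Generation 5: 23 live cells
..####..#.
.#..#...#.
......###.
......#.#.
.....##.##
....#.#.##
....##....
Population at generation 5: 23

Answer: 23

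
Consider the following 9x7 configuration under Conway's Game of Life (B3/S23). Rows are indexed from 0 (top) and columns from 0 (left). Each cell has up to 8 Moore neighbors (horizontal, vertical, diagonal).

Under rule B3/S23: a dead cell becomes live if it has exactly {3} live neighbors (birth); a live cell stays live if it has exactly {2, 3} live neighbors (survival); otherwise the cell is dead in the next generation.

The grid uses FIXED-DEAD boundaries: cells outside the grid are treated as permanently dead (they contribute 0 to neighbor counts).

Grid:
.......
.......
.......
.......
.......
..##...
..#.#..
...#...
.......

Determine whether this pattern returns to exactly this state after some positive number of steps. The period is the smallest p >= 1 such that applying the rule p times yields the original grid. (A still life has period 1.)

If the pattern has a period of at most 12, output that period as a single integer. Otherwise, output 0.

Simulating and comparing each generation to the original:
Gen 0 (original, given above): 5 live cells
Gen 1: 5 live cells, MATCHES original -> period = 1

Answer: 1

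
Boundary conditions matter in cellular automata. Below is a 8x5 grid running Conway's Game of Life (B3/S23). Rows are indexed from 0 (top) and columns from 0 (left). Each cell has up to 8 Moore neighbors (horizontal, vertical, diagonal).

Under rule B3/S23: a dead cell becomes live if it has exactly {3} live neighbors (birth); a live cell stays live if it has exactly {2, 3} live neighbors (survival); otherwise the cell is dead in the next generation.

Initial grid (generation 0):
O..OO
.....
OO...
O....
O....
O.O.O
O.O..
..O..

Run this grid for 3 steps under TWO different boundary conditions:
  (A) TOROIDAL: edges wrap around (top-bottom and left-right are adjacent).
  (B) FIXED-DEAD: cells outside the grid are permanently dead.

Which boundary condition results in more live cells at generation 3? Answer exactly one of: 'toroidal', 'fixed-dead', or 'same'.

Under TOROIDAL boundary, generation 3:
.....
.....
.OO.O
..OOO
..OOO
...O.
.OOO.
O....
Population = 14

Under FIXED-DEAD boundary, generation 3:
.....
.....
OO...
OO...
OO...
.....
.OO..
.....
Population = 8

Comparison: toroidal=14, fixed-dead=8 -> toroidal

Answer: toroidal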